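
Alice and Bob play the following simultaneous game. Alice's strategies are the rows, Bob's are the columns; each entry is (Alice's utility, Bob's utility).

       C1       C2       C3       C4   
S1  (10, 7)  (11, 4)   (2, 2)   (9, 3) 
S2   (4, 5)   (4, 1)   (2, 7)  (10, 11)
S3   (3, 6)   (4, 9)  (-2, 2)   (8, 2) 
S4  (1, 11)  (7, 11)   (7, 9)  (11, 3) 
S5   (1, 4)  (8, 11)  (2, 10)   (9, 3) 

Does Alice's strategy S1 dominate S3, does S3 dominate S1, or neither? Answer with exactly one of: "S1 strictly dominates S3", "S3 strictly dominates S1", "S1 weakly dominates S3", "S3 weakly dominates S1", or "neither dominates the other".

Compare S1 to S3 across each choice by Bob: C1: 10>3, C2: 11>4, C3: 2>-2, C4: 9>8.
Every comparison favours S1, so S1 strictly dominates S3.

S1 strictly dominates S3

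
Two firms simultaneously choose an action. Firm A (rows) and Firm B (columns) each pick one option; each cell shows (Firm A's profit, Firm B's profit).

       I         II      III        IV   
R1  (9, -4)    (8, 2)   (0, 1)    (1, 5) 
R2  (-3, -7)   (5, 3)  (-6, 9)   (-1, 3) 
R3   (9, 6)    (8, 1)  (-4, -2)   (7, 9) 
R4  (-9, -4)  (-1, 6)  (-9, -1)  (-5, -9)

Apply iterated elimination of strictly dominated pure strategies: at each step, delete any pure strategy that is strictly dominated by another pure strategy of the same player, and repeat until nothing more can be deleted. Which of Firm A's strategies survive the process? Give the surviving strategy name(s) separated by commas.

R3

For Firm A, R1 strictly dominates R2 on the remaining columns (I: 9>-3, II: 8>5, III: 0>-6, IV: 1>-1); eliminate R2.
Row R4 is eliminated: R1 beats it against every remaining column (I: 9>-9, II: 8>-1, III: 0>-9, IV: 1>-5).
For Firm B, IV strictly dominates I on the remaining rows (R1: 5>-4, R3: 9>6); eliminate I.
For Firm B, IV strictly dominates II on the remaining rows (R1: 5>2, R3: 9>1); eliminate II.
Column III is eliminated: IV beats it against every remaining row (R1: 5>1, R3: 9>-2).
Firm A's strategy R1 is strictly dominated by R3 (IV: 7>1) and is removed.
Among the remaining strategies, none is strictly dominated by another pure strategy of the same player, so the elimination stops.
Surviving strategies — Firm A: {R3}; Firm B: {IV}.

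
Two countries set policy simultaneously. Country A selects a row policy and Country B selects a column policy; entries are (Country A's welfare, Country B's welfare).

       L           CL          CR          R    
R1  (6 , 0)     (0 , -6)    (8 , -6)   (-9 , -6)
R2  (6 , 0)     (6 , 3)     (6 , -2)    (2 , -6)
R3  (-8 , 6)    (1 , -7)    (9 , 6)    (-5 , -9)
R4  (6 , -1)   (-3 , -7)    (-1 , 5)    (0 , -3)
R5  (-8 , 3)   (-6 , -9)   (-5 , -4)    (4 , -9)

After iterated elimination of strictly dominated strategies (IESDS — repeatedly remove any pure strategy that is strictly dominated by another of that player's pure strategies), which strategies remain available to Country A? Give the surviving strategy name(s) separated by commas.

Column R is eliminated: L beats it against every remaining row (R1: 0>-6, R2: 0>-6, R3: 6>-9, R4: -1>-3, R5: 3>-9).
Country A's strategy R5 is strictly dominated by R1 (L: 6>-8, CL: 0>-6, CR: 8>-5) and is removed.
Among the remaining strategies, none is strictly dominated by another pure strategy of the same player, so the elimination stops.
Surviving strategies — Country A: {R1, R2, R3, R4}; Country B: {L, CL, CR}.

R1, R2, R3, R4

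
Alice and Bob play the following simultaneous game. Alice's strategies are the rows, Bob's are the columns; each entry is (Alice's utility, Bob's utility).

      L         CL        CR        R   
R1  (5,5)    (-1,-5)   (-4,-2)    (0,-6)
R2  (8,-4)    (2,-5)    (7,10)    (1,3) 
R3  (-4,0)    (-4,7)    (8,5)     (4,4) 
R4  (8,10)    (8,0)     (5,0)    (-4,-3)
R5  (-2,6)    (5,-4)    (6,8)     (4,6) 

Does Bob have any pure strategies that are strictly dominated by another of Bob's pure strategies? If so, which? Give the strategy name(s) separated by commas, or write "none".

R

L is not dominated — it holds its own against CL at R1 (5>-5); CR at R1 (5>-2); R at R1 (5>-6).
CL is not dominated — it holds its own against L at R3 (7>0); CR at R3 (7>5); R at R1 (-5>-6).
CR: no other strategy beats it everywhere (L at R2 (10>-4); CL at R1 (-2>-5); R at R1 (-2>-6)).
CR strictly dominates R — R1: -2>-6, R2: 10>3, R3: 5>4, R4: 0>-3, R5: 8>6.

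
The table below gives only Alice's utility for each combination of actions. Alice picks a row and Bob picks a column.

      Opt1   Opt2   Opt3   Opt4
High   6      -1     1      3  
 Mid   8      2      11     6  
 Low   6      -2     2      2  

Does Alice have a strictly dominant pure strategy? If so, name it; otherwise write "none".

Mid vs High: Opt1: 8>6, Opt2: 2>-1, Opt3: 11>1, Opt4: 6>3.
Mid vs Low: Opt1: 8>6, Opt2: 2>-2, Opt3: 11>2, Opt4: 6>2.
Mid strictly beats every other strategy against every opponent action, so it is strictly dominant.

Mid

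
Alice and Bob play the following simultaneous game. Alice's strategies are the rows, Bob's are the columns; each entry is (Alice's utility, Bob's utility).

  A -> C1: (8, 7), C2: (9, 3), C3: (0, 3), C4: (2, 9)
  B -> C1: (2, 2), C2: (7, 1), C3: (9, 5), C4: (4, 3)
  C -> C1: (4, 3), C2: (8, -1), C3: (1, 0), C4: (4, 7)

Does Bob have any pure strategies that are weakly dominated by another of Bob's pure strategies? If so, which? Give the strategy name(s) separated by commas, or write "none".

C4 weakly dominates C1 — A: 9>7, B: 3>2, C: 7>3.
C2: dominated, since C1 does at least as well everywhere (A: 7>3, B: 2>1, C: 3>-1).
C3: no other strategy beats it everywhere (C1 at B (5>2); C2 at B (5>1); C4 at B (5>3)).
C4 is not dominated — it holds its own against C1 at A (9>7); C2 at A (9>3); C3 at A (9>3).

C1, C2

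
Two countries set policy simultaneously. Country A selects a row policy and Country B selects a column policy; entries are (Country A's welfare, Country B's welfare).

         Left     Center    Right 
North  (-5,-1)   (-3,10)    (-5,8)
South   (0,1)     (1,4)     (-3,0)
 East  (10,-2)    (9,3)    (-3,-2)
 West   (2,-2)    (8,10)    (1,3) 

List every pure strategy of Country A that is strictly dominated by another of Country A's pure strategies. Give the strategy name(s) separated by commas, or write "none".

North, South

South strictly dominates North — Left: 0>-5, Center: 1>-3, Right: -3>-5.
South: dominated, since West does at least as well everywhere (Left: 2>0, Center: 8>1, Right: 1>-3).
Nothing dominates East: North at Left (10>-5); South at Left (10>0); West at Left (10>2).
West: no other strategy beats it everywhere (North at Left (2>-5); South at Left (2>0); East at Right (1>-3)).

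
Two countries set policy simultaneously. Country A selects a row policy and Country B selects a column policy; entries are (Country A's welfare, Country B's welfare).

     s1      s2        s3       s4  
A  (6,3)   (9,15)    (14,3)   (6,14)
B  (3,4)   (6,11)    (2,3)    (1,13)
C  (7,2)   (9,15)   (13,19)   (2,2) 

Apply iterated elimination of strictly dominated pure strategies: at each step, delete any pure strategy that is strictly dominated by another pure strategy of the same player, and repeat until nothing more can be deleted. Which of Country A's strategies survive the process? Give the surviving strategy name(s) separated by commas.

Row B is eliminated: A beats it against every remaining column (s1: 6>3, s2: 9>6, s3: 14>2, s4: 6>1).
For Country B, s2 strictly dominates s1 on the remaining rows (A: 15>3, C: 15>2); eliminate s1.
Column s4 is eliminated: s2 beats it against every remaining row (A: 15>14, C: 15>2).
Among the remaining strategies, none is strictly dominated by another pure strategy of the same player, so the elimination stops.
Surviving strategies — Country A: {A, C}; Country B: {s2, s3}.

A, C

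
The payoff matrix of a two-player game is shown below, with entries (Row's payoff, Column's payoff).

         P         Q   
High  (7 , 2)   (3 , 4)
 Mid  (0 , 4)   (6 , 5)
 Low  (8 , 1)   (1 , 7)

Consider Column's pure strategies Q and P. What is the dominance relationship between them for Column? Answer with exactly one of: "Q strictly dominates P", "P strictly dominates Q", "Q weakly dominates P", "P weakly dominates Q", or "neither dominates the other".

Compare Q to P across each choice by Row: High: 4>2, Mid: 5>4, Low: 7>1.
Q gives a strictly higher payoff against each choice by Row, so Q strictly dominates P.

Q strictly dominates P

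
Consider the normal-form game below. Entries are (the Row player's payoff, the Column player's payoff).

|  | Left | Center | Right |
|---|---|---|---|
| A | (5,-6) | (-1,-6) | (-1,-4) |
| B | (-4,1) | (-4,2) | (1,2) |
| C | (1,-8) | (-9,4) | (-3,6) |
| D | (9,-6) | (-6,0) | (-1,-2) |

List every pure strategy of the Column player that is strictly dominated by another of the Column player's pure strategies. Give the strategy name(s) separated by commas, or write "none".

Left

Left is strictly dominated by Right (A: -4>-6, B: 2>1, C: 6>-8, D: -2>-6).
Center is not dominated — it holds its own against Left at A (-6=-6); Right at B (2=2).
Right: no other strategy beats it everywhere (Left at A (-4>-6); Center at A (-4>-6)).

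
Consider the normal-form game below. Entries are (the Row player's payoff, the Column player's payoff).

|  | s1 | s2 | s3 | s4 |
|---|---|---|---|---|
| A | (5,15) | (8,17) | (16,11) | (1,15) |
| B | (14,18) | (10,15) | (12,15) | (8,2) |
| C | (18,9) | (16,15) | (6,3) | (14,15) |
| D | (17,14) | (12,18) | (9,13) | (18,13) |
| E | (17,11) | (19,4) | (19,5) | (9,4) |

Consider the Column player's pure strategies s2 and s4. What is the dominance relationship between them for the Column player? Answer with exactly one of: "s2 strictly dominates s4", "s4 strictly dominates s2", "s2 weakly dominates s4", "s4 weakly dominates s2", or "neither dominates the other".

s2 weakly dominates s4

Compare s2 to s4 across each opponent action: A: 17>15, B: 15>2, C: 15=15, D: 18>13, E: 4=4.
s2 is at least as good everywhere and strictly better somewhere (tied only at C, E), so s2 weakly but not strictly dominates s4.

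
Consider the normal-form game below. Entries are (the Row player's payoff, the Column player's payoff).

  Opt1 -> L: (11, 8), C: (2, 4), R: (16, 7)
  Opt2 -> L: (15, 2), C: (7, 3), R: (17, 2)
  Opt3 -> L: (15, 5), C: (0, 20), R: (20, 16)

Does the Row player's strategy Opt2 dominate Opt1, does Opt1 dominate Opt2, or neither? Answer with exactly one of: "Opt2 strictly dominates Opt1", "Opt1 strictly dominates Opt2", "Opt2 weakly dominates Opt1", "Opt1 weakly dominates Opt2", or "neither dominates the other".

Compare Opt2 to Opt1 across every action of the Column player: L: 15>11, C: 7>2, R: 17>16.
Every comparison favours Opt2, so Opt2 strictly dominates Opt1.

Opt2 strictly dominates Opt1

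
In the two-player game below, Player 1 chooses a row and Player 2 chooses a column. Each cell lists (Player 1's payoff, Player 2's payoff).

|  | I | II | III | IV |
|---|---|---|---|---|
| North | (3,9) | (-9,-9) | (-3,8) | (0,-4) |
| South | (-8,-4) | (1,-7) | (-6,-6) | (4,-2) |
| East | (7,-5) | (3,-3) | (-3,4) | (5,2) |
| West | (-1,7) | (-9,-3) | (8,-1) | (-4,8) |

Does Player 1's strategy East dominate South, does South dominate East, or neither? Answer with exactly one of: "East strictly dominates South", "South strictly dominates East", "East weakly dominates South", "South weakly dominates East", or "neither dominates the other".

East's payoffs vs South's, by Player 2's action — I: 7>-8, II: 3>1, III: -3>-6, IV: 5>4.
East gives a strictly higher payoff against each opponent action, so East strictly dominates South.

East strictly dominates South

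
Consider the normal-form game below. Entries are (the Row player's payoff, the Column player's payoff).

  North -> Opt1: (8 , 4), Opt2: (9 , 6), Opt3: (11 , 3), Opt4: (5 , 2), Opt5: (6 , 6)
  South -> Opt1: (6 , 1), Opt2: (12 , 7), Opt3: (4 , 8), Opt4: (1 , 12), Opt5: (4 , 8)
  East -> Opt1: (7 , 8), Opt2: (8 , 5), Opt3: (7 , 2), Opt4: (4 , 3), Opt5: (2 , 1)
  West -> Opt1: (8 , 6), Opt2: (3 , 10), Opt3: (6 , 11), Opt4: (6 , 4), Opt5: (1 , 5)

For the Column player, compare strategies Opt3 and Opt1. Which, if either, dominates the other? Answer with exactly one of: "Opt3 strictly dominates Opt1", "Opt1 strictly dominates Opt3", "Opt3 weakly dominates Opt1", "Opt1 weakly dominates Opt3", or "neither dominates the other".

Compare Opt3 to Opt1 across each choice by the Row player: North: 3<4, South: 8>1, East: 2<8, West: 11>6.
Opt3 does better at South, West but worse at North, East; neither strategy dominates the other.

neither dominates the other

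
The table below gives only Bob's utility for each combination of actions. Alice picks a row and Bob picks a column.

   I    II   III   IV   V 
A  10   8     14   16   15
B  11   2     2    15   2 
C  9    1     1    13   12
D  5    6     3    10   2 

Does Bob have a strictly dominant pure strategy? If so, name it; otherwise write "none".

IV vs I: A: 16>10, B: 15>11, C: 13>9, D: 10>5.
IV vs II: A: 16>8, B: 15>2, C: 13>1, D: 10>6.
IV vs III: A: 16>14, B: 15>2, C: 13>1, D: 10>3.
IV vs V: A: 16>15, B: 15>2, C: 13>12, D: 10>2.
IV strictly beats every other strategy against every opponent action, so it is strictly dominant.

IV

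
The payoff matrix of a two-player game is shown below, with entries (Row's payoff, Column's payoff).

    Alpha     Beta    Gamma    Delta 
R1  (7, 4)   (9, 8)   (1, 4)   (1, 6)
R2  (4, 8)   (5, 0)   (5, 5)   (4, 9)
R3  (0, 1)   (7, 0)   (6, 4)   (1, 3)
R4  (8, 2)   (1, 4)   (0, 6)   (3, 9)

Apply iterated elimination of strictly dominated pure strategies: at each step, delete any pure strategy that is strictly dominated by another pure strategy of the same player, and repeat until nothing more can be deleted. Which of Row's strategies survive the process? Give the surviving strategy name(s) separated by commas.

For Column, Delta strictly dominates Alpha on the remaining rows (R1: 6>4, R2: 9>8, R3: 3>1, R4: 9>2); eliminate Alpha.
Row R4 is eliminated: R2 beats it against every remaining column (Beta: 5>1, Gamma: 5>0, Delta: 4>3).
Among the remaining strategies, none is strictly dominated by another pure strategy of the same player, so the elimination stops.
Surviving strategies — Row: {R1, R2, R3}; Column: {Beta, Gamma, Delta}.

R1, R2, R3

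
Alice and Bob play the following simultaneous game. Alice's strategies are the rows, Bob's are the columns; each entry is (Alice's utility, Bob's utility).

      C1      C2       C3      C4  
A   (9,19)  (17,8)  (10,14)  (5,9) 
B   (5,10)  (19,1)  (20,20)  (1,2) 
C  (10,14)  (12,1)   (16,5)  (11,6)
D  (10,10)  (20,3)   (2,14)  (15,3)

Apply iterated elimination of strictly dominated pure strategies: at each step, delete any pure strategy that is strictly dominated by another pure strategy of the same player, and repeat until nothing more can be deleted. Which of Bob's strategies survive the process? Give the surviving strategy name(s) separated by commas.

For Bob, C1 strictly dominates C2 on the remaining rows (A: 19>8, B: 10>1, C: 14>1, D: 10>3); eliminate C2.
Alice's strategy A is strictly dominated by C (C1: 10>9, C3: 16>10, C4: 11>5) and is removed.
Column C4 is eliminated: C1 beats it against every remaining row (B: 10>2, C: 14>6, D: 10>3).
Among the remaining strategies, none is strictly dominated by another pure strategy of the same player, so the elimination stops.
Surviving strategies — Alice: {B, C, D}; Bob: {C1, C3}.

C1, C3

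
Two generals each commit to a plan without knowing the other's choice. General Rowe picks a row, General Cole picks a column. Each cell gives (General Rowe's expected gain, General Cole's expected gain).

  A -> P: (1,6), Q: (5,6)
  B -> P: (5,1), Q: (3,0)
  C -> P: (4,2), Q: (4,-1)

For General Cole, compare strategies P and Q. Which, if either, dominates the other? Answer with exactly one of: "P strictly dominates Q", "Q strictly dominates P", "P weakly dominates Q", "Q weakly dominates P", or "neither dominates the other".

P weakly dominates Q

Compare P to Q across each choice by General Rowe: A: 6=6, B: 1>0, C: 2>-1.
P is at least as good everywhere and strictly better somewhere (tied only at A), so P weakly but not strictly dominates Q.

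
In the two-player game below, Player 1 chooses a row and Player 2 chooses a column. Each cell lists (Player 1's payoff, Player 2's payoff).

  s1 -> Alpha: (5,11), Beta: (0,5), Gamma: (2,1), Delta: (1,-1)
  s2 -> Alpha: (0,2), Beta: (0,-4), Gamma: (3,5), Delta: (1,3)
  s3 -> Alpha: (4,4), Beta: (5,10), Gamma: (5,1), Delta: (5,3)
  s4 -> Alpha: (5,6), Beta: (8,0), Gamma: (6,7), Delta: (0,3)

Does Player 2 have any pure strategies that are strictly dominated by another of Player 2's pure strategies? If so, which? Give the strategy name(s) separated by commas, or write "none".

Alpha: no other strategy beats it everywhere (Beta at s1 (11>5); Gamma at s1 (11>1); Delta at s1 (11>-1)).
Nothing dominates Beta: Alpha at s3 (10>4); Gamma at s1 (5>1); Delta at s1 (5>-1).
Gamma: no other strategy beats it everywhere (Alpha at s2 (5>2); Beta at s2 (5>-4); Delta at s1 (1>-1)).
Delta is not dominated — it holds its own against Alpha at s2 (3>2); Beta at s2 (3>-4); Gamma at s3 (3>1).

none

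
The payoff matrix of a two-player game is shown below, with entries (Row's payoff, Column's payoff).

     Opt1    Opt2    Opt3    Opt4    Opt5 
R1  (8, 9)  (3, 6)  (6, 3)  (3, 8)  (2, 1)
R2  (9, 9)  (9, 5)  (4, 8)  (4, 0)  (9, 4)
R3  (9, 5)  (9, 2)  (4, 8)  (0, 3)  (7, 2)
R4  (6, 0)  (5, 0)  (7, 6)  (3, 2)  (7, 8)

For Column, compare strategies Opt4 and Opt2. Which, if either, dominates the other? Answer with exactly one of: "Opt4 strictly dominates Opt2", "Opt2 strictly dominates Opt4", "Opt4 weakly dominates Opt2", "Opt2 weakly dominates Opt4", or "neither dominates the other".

Opt4's payoffs vs Opt2's, by Row's action — R1: 8>6, R2: 0<5, R3: 3>2, R4: 2>0.
Opt4 does better at R1, R3, R4 but worse at R2; neither strategy dominates the other.

neither dominates the other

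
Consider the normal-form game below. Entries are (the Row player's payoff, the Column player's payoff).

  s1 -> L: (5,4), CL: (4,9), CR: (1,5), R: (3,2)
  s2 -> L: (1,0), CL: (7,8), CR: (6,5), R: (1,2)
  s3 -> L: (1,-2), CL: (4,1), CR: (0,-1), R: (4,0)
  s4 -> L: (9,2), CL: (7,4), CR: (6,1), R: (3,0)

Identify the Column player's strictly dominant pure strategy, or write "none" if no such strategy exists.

CL

CL vs L: s1: 9>4, s2: 8>0, s3: 1>-2, s4: 4>2.
CL vs CR: s1: 9>5, s2: 8>5, s3: 1>-1, s4: 4>1.
CL vs R: s1: 9>2, s2: 8>2, s3: 1>0, s4: 4>0.
CL strictly beats every other strategy against every opponent action, so it is strictly dominant.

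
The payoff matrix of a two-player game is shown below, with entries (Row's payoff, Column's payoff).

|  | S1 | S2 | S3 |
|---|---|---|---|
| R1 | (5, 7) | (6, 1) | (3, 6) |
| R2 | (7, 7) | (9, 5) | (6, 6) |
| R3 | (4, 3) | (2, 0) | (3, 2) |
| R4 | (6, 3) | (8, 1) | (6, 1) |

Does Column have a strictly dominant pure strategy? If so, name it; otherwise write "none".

S1

S1 vs S2: R1: 7>1, R2: 7>5, R3: 3>0, R4: 3>1.
S1 vs S3: R1: 7>6, R2: 7>6, R3: 3>2, R4: 3>1.
S1 strictly beats every other strategy against every opponent action, so it is strictly dominant.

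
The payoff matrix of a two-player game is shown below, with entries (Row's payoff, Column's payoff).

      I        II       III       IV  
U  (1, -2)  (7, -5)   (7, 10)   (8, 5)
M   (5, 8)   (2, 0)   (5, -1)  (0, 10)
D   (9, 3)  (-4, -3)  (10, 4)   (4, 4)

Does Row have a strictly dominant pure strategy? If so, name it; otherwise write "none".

U fails to dominate M at I (1<5).
M fails to dominate U at II (2<7).
D fails to dominate U at II (-4<7).
No single strategy dominates all the others.

none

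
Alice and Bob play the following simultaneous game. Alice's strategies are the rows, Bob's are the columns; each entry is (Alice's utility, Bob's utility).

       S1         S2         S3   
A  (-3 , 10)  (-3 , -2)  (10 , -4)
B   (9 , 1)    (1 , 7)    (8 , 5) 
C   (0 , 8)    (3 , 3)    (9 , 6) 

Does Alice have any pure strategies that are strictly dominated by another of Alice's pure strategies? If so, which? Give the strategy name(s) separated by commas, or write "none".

A is not dominated — it holds its own against B at S3 (10>8); C at S3 (10>9).
Nothing dominates B: A at S1 (9>-3); C at S1 (9>0).
C is not dominated — it holds its own against A at S1 (0>-3); B at S2 (3>1).

none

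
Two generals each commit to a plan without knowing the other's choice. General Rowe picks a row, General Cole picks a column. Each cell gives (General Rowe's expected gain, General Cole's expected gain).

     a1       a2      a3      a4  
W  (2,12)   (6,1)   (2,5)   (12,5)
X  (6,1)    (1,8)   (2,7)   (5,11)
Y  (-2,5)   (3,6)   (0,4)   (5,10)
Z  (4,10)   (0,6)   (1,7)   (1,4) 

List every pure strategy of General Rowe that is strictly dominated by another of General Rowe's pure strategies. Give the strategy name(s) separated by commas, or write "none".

Y, Z

W: no other strategy beats it everywhere (X at a2 (6>1); Y at a1 (2>-2); Z at a2 (6>0)).
X is not dominated — it holds its own against W at a1 (6>2); Y at a1 (6>-2); Z at a1 (6>4).
Y is strictly dominated by W (a1: 2>-2, a2: 6>3, a3: 2>0, a4: 12>5).
Z: dominated, since X does at least as well everywhere (a1: 6>4, a2: 1>0, a3: 2>1, a4: 5>1).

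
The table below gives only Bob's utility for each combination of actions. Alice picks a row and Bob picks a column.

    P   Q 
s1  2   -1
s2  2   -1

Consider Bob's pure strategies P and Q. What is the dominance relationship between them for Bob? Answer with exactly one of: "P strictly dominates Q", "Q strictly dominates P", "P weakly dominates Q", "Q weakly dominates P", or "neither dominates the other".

P's payoffs vs Q's, by Alice's action — s1: 2>-1, s2: 2>-1.
Every comparison favours P, so P strictly dominates Q.

P strictly dominates Q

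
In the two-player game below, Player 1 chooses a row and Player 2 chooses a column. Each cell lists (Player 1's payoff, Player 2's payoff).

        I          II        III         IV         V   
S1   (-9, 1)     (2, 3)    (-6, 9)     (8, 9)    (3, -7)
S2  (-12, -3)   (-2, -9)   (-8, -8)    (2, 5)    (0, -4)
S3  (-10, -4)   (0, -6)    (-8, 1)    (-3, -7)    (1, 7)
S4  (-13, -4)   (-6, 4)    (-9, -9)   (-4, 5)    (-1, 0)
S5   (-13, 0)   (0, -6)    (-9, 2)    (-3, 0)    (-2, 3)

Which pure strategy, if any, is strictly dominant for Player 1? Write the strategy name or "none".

S1 vs S2: I: -9>-12, II: 2>-2, III: -6>-8, IV: 8>2, V: 3>0.
S1 vs S3: I: -9>-10, II: 2>0, III: -6>-8, IV: 8>-3, V: 3>1.
S1 vs S4: I: -9>-13, II: 2>-6, III: -6>-9, IV: 8>-4, V: 3>-1.
S1 vs S5: I: -9>-13, II: 2>0, III: -6>-9, IV: 8>-3, V: 3>-2.
S1 strictly beats every other strategy against every opponent action, so it is strictly dominant.

S1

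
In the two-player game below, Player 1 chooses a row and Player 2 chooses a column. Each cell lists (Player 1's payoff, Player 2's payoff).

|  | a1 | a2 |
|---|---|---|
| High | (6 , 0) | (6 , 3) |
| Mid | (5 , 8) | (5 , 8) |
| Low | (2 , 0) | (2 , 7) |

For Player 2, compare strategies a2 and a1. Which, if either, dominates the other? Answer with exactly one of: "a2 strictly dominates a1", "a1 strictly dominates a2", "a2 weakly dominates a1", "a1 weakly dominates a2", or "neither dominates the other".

a2's payoffs vs a1's, by Player 1's action — High: 3>0, Mid: 8=8, Low: 7>0.
a2 is at least as good everywhere and strictly better somewhere (tied only at Mid), so a2 weakly but not strictly dominates a1.

a2 weakly dominates a1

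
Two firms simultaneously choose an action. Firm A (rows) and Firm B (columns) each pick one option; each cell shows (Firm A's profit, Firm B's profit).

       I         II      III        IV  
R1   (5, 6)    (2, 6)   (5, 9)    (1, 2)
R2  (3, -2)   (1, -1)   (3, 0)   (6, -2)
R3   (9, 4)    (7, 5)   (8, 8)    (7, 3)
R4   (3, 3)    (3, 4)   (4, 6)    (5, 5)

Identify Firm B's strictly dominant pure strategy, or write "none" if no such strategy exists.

III vs I: R1: 9>6, R2: 0>-2, R3: 8>4, R4: 6>3.
III vs II: R1: 9>6, R2: 0>-1, R3: 8>5, R4: 6>4.
III vs IV: R1: 9>2, R2: 0>-2, R3: 8>3, R4: 6>5.
III strictly beats every other strategy against every opponent action, so it is strictly dominant.

III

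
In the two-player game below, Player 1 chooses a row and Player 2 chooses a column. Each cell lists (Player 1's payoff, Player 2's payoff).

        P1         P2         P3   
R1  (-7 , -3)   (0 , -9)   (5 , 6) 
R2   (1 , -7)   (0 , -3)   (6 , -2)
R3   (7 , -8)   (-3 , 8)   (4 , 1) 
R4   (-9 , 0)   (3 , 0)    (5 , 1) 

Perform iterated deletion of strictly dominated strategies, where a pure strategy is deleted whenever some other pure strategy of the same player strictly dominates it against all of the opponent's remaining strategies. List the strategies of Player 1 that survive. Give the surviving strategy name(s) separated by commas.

R2

Player 2's strategy P1 is strictly dominated by P3 (R1: 6>-3, R2: -2>-7, R3: 1>-8, R4: 1>0) and is removed.
Player 1's strategy R3 is strictly dominated by R1 (P2: 0>-3, P3: 5>4) and is removed.
Column P2 is eliminated: P3 beats it against every remaining row (R1: 6>-9, R2: -2>-3, R4: 1>0).
Row R1 is eliminated: R2 beats it against every remaining column (P3: 6>5).
For Player 1, R2 strictly dominates R4 on the remaining columns (P3: 6>5); eliminate R4.
Among the remaining strategies, none is strictly dominated by another pure strategy of the same player, so the elimination stops.
Surviving strategies — Player 1: {R2}; Player 2: {P3}.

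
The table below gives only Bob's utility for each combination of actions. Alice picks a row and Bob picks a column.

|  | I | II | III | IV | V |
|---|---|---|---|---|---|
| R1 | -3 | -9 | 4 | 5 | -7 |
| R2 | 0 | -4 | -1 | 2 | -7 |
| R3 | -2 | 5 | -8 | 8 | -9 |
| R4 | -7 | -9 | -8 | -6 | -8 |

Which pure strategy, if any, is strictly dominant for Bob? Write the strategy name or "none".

IV vs I: R1: 5>-3, R2: 2>0, R3: 8>-2, R4: -6>-7.
IV vs II: R1: 5>-9, R2: 2>-4, R3: 8>5, R4: -6>-9.
IV vs III: R1: 5>4, R2: 2>-1, R3: 8>-8, R4: -6>-8.
IV vs V: R1: 5>-7, R2: 2>-7, R3: 8>-9, R4: -6>-8.
IV strictly beats every other strategy against every opponent action, so it is strictly dominant.

IV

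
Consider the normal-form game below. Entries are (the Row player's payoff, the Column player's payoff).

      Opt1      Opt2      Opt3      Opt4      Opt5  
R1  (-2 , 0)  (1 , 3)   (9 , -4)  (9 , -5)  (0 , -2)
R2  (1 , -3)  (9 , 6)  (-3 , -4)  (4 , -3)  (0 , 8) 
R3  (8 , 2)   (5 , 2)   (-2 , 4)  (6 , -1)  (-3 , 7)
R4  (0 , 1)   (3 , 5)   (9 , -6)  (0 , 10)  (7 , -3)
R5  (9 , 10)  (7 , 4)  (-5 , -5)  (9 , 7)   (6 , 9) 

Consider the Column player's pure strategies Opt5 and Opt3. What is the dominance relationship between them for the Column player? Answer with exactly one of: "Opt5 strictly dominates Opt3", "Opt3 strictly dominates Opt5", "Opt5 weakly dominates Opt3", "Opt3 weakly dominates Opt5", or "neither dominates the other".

Compare Opt5 to Opt3 across each choice by the Row player: R1: -2>-4, R2: 8>-4, R3: 7>4, R4: -3>-6, R5: 9>-5.
Every comparison favours Opt5, so Opt5 strictly dominates Opt3.

Opt5 strictly dominates Opt3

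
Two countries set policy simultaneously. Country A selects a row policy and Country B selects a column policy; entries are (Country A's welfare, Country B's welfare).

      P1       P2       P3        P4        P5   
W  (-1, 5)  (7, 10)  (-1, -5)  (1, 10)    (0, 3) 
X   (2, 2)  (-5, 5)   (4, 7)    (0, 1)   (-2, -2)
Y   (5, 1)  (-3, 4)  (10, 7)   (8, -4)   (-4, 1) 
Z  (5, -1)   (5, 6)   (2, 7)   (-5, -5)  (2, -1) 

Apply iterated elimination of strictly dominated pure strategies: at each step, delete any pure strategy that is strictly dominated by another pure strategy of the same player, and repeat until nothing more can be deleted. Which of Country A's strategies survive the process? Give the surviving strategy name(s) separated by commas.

W, Y, Z

Column P1 is eliminated: P2 beats it against every remaining row (W: 10>5, X: 5>2, Y: 4>1, Z: 6>-1).
For Country B, P2 strictly dominates P5 on the remaining rows (W: 10>3, X: 5>-2, Y: 4>1, Z: 6>-1); eliminate P5.
Row X is eliminated: Y beats it against every remaining column (P2: -3>-5, P3: 10>4, P4: 8>0).
Among the remaining strategies, none is strictly dominated by another pure strategy of the same player, so the elimination stops.
Surviving strategies — Country A: {W, Y, Z}; Country B: {P2, P3, P4}.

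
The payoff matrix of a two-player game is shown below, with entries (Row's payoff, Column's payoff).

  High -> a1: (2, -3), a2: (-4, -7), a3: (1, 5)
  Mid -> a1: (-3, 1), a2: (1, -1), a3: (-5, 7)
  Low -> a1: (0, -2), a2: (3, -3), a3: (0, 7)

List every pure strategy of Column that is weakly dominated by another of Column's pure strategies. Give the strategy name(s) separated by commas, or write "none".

a1: dominated, since a3 does at least as well everywhere (High: 5>-3, Mid: 7>1, Low: 7>-2).
a1 weakly dominates a2 — High: -3>-7, Mid: 1>-1, Low: -2>-3.
a3: no other strategy beats it everywhere (a1 at High (5>-3); a2 at High (5>-7)).

a1, a2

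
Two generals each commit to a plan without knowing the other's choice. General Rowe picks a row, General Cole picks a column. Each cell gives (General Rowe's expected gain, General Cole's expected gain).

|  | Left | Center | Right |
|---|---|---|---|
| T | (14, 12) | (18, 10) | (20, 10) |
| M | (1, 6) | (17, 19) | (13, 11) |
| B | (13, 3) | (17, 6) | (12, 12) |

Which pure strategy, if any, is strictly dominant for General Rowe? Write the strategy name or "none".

T vs M: Left: 14>1, Center: 18>17, Right: 20>13.
T vs B: Left: 14>13, Center: 18>17, Right: 20>12.
T strictly beats every other strategy against every opponent action, so it is strictly dominant.

T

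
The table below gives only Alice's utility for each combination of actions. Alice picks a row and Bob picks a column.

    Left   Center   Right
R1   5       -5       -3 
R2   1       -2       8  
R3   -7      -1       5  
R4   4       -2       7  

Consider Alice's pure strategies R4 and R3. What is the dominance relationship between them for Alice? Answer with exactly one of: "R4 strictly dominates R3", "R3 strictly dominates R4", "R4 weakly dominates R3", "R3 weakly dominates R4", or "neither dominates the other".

Compare R4 to R3 across each choice by Bob: Left: 4>-7, Center: -2<-1, Right: 7>5.
R4 does better at Left, Right but worse at Center; neither strategy dominates the other.

neither dominates the other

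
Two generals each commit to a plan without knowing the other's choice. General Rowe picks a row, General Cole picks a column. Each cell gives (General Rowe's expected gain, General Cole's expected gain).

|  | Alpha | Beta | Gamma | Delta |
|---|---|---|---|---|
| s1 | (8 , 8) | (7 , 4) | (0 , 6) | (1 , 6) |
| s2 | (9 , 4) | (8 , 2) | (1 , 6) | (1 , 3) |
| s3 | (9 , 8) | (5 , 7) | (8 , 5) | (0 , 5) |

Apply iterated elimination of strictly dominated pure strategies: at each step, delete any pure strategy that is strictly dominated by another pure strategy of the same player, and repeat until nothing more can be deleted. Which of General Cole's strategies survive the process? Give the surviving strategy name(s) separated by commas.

General Cole's strategy Beta is strictly dominated by Alpha (s1: 8>4, s2: 4>2, s3: 8>7) and is removed.
For General Cole, Alpha strictly dominates Delta on the remaining rows (s1: 8>6, s2: 4>3, s3: 8>5); eliminate Delta.
For General Rowe, s2 strictly dominates s1 on the remaining columns (Alpha: 9>8, Gamma: 1>0); eliminate s1.
Among the remaining strategies, none is strictly dominated by another pure strategy of the same player, so the elimination stops.
Surviving strategies — General Rowe: {s2, s3}; General Cole: {Alpha, Gamma}.

Alpha, Gamma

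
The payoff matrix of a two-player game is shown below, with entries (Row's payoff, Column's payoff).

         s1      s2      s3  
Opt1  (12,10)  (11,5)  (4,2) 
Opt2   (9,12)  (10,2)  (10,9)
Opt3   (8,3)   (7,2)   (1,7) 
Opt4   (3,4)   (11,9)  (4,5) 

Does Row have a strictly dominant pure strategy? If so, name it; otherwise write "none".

none

Opt1 fails to dominate Opt2 at s3 (4<10).
Opt2 fails to dominate Opt1 at s1 (9<12).
Opt3 fails to dominate Opt1 at s1 (8<12).
Opt4 fails to dominate Opt1 at s1 (3<12).
No single strategy dominates all the others.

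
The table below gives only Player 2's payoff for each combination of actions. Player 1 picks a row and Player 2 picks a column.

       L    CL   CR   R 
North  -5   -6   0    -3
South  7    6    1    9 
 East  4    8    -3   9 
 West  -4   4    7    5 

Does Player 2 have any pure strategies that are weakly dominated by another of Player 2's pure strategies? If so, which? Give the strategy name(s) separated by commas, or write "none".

R weakly dominates L — North: -3>-5, South: 9>7, East: 9>4, West: 5>-4.
CL is weakly dominated by R (North: -3>-6, South: 9>6, East: 9>8, West: 5>4).
Nothing dominates CR: L at North (0>-5); CL at North (0>-6); R at North (0>-3).
R: no other strategy beats it everywhere (L at North (-3>-5); CL at North (-3>-6); CR at South (9>1)).

L, CL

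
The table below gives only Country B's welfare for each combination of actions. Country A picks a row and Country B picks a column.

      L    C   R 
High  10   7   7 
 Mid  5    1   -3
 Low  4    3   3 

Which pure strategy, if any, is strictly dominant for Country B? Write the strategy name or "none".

L vs C: High: 10>7, Mid: 5>1, Low: 4>3.
L vs R: High: 10>7, Mid: 5>-3, Low: 4>3.
L strictly beats every other strategy against every opponent action, so it is strictly dominant.

L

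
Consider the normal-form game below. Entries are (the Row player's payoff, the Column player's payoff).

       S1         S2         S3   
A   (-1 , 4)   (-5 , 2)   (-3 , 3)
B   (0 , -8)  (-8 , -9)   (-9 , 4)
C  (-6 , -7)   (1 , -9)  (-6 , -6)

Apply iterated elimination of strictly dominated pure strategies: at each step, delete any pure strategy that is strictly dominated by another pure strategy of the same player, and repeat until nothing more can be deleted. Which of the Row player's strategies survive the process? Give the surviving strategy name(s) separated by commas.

A, B

The Column player's strategy S2 is strictly dominated by S1 (A: 4>2, B: -8>-9, C: -7>-9) and is removed.
The Row player's strategy C is strictly dominated by A (S1: -1>-6, S3: -3>-6) and is removed.
Among the remaining strategies, none is strictly dominated by another pure strategy of the same player, so the elimination stops.
Surviving strategies — the Row player: {A, B}; the Column player: {S1, S3}.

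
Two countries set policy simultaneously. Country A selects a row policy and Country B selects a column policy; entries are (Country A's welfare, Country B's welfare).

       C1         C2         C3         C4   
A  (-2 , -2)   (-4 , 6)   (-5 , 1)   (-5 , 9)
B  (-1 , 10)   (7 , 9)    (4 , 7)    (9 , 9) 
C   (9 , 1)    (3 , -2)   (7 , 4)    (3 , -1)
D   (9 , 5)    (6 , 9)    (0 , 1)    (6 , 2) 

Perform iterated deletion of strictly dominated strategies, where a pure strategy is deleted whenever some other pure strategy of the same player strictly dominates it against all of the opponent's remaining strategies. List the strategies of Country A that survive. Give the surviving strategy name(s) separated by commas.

Country A's strategy A is strictly dominated by B (C1: -1>-2, C2: 7>-4, C3: 4>-5, C4: 9>-5) and is removed.
Column C4 is eliminated: C1 beats it against every remaining row (B: 10>9, C: 1>-1, D: 5>2).
Among the remaining strategies, none is strictly dominated by another pure strategy of the same player, so the elimination stops.
Surviving strategies — Country A: {B, C, D}; Country B: {C1, C2, C3}.

B, C, D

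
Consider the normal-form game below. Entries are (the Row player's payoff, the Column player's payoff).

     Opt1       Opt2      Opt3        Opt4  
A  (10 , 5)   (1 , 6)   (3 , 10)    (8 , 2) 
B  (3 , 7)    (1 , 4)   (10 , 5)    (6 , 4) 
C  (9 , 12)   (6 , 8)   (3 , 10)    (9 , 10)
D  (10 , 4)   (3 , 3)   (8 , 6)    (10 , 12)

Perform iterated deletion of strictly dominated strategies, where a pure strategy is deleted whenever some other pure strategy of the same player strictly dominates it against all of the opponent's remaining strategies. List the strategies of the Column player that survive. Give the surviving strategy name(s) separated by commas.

Opt1, Opt3, Opt4

Column Opt2 is eliminated: Opt3 beats it against every remaining row (A: 10>6, B: 5>4, C: 10>8, D: 6>3).
Row C is eliminated: D beats it against every remaining column (Opt1: 10>9, Opt3: 8>3, Opt4: 10>9).
Among the remaining strategies, none is strictly dominated by another pure strategy of the same player, so the elimination stops.
Surviving strategies — the Row player: {A, B, D}; the Column player: {Opt1, Opt3, Opt4}.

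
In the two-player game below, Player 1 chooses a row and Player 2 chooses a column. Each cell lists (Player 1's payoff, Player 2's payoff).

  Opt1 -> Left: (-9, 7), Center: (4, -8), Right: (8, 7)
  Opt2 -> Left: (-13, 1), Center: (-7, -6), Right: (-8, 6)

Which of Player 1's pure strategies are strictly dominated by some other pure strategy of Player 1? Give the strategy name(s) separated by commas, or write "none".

Opt2

Nothing dominates Opt1: Opt2 at Left (-9>-13).
Opt1 strictly dominates Opt2 — Left: -9>-13, Center: 4>-7, Right: 8>-8.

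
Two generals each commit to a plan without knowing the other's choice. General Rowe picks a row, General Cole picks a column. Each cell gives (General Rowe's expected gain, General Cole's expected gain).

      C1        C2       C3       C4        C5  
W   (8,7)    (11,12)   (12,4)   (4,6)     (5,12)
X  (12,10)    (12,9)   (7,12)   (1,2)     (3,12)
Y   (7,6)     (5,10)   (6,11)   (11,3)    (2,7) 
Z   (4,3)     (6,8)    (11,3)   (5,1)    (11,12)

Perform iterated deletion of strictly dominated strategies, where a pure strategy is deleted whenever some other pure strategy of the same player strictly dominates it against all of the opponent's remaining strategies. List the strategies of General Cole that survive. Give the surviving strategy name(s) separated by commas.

For General Cole, C5 strictly dominates C1 on the remaining rows (W: 12>7, X: 12>10, Y: 7>6, Z: 12>3); eliminate C1.
General Cole's strategy C4 is strictly dominated by C2 (W: 12>6, X: 9>2, Y: 10>3, Z: 8>1) and is removed.
Row Y is eliminated: W beats it against every remaining column (C2: 11>5, C3: 12>6, C5: 5>2).
Among the remaining strategies, none is strictly dominated by another pure strategy of the same player, so the elimination stops.
Surviving strategies — General Rowe: {W, X, Z}; General Cole: {C2, C3, C5}.

C2, C3, C5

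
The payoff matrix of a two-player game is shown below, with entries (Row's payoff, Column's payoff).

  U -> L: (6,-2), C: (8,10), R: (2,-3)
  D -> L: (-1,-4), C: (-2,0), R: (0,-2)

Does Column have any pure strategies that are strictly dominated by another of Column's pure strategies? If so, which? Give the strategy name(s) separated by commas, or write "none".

L, R

L: dominated, since C does at least as well everywhere (U: 10>-2, D: 0>-4).
Nothing dominates C: L at U (10>-2); R at U (10>-3).
C strictly dominates R — U: 10>-3, D: 0>-2.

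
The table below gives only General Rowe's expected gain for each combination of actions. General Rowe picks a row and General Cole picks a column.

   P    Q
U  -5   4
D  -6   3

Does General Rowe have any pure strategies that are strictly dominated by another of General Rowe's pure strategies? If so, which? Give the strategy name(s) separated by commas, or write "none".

U is not dominated — it holds its own against D at P (-5>-6).
U strictly dominates D — P: -5>-6, Q: 4>3.

D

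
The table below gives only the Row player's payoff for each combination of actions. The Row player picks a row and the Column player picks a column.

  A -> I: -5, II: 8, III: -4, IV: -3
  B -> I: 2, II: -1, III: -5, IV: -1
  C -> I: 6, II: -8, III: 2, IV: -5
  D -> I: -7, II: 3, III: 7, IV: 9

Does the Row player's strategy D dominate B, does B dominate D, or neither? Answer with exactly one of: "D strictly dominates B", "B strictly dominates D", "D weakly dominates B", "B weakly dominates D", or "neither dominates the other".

Compare D to B across every action of the Column player: I: -7<2, II: 3>-1, III: 7>-5, IV: 9>-1.
D does better at II, III, IV but worse at I; neither strategy dominates the other.

neither dominates the other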